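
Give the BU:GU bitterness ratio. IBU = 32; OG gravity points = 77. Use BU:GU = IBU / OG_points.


BU:GU = 32 / 77

0.4156


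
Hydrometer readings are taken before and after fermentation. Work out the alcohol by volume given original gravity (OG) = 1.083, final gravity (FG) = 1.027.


ABV = (OG − FG) · 131.25
ABV = (1.083 − 1.027) · 131.25

7.3500 % ABV


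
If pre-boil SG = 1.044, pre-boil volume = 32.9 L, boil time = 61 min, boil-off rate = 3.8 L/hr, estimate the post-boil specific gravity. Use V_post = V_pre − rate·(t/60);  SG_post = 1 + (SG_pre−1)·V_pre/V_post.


V_post = 32.9 − 3.8·(61/60) = 29.0367
SG_post = 1 + (1.044 − 1)·32.9/29.0367

1.0499


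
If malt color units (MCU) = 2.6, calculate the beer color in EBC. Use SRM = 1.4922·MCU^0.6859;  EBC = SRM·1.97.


SRM = 1.4922·2.6^0.6859 = 2.8738
EBC = 2.8738·1.97

5.6614 EBC


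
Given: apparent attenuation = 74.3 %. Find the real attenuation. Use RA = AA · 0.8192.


RA = 74.3 · 0.8192

60.8666 %


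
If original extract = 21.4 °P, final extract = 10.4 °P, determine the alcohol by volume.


SG = 259/(259 − P);  ABV = (OG − FG)·131.25
OG = 259/(259 − 21.4) = 1.0901
FG = 259/(259 − 10.4) = 1.0418
ABV = (1.0901 − 1.0418)·131.25

6.3306 % ABV


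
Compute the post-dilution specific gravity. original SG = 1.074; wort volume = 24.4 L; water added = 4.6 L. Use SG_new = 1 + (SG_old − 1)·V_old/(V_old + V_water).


pts = (1.074 − 1)·1000·24.4/(24.4 + 4.6) = 62.2621
SG_new = 1 + 62.2621/1000

1.0623


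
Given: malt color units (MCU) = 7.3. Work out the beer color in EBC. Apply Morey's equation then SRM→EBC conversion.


SRM = 1.4922·MCU^0.6859;  EBC = SRM·1.97
SRM = 1.4922·7.3^0.6859 = 5.8342
EBC = 5.8342·1.97

11.4933 EBC


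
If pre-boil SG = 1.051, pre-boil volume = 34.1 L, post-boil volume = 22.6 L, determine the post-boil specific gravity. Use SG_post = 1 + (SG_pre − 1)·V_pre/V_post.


pts_pre = (1.051 − 1)·1000 = 51.0000
pts_post = 51.0000·34.1/22.6 = 76.9513
SG_post = 1 + 76.9513/1000

1.0770


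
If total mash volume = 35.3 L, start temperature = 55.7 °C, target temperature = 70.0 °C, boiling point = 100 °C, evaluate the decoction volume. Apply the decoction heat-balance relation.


V_dec = V_total·(T_target − T_start)/(T_boil − T_start)
V_dec = 35.3·(70.0 − 55.7)/(100 − 55.7)

11.3948 L


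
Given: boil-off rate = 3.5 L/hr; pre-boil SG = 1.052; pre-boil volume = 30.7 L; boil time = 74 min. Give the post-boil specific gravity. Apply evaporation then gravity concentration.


V_post = V_pre − rate·(t/60);  SG_post = 1 + (SG_pre−1)·V_pre/V_post
V_post = 30.7 − 3.5·(74/60) = 26.3833
SG_post = 1 + (1.052 − 1)·30.7/26.3833

1.0605


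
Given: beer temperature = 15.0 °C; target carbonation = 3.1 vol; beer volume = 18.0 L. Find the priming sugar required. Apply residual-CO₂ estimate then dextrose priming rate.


residual = 14.695·(0.01821 + 0.09011·e^(−0.04·T));  sugar = (target − residual)·4.0·V
residual = 14.695·(0.01821 + 0.09011·e^(−0.04·15.0)) = 0.9943
sugar = (3.1 − 0.9943)·4.0·18.0

151.6094 g


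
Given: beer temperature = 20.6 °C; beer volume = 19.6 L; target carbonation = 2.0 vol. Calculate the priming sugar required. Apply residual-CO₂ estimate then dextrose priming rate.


residual = 14.695·(0.01821 + 0.09011·e^(−0.04·T));  sugar = (target − residual)·4.0·V
residual = 14.695·(0.01821 + 0.09011·e^(−0.04·20.6)) = 0.8485
sugar = (2.0 − 0.8485)·4.0·19.6

90.2797 g


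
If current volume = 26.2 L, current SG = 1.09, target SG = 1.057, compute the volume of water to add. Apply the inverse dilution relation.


V_water = V·((SG_curr − 1)/(SG_target − 1) − 1)
V_water = 26.2·((1.09 − 1)/(1.057 − 1) − 1)

15.1684 L


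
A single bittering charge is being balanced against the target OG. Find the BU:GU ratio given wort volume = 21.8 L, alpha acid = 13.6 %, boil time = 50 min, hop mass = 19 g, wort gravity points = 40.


U = 1.65·0.000125^(GP/1000)·(1−e^(−0.04t))/4.15;  IBU = (α/100)·m·U·1000/V;  BU:GU = IBU/GP
U = 1.65·0.000125^(40/1000)·(1−e^(−0.04·50))/4.15 = 0.2400
IBU = (13.6/100)·19·0.2400·1000/21.8 = 28.4443
BU:GU = 28.4443/40

0.7111


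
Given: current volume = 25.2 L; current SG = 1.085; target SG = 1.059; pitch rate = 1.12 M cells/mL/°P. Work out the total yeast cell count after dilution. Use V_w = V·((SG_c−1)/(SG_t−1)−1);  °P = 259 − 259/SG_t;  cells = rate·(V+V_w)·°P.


V_w = 25.2·((1.085−1)/(1.059−1)−1) = 11.1051
V_final = 25.2 + 11.1051 = 36.3051
°P = 259 − 259/1.059 = 14.4297
cells = 1.12·36.3051·14.4297

586.7341 billion cells


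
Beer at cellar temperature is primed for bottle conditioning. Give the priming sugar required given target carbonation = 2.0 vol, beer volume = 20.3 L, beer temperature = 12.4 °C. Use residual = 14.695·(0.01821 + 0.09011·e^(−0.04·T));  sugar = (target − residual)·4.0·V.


residual = 14.695·(0.01821 + 0.09011·e^(−0.04·12.4)) = 1.0740
sugar = (2.0 − 1.0740)·4.0·20.3

75.1942 g


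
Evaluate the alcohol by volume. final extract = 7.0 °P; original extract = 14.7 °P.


SG = 259/(259 − P);  ABV = (OG − FG)·131.25
OG = 259/(259 − 14.7) = 1.0602
FG = 259/(259 − 7.0) = 1.0278
ABV = (1.0602 − 1.0278)·131.25

4.2517 % ABV


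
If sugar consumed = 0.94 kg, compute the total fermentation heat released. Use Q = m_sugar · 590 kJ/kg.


Q = 0.94 · 590

554.6000 kJ


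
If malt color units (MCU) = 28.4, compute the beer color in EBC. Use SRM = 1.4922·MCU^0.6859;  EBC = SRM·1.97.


SRM = 1.4922·28.4^0.6859 = 14.8135
EBC = 14.8135·1.97

29.1826 EBC


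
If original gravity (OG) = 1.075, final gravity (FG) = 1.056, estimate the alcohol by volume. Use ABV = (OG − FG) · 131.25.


ABV = (1.075 − 1.056) · 131.25

2.4937 % ABV


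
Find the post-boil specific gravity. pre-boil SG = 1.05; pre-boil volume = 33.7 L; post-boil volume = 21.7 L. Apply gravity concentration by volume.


SG_post = 1 + (SG_pre − 1)·V_pre/V_post
pts_pre = (1.05 − 1)·1000 = 50.0000
pts_post = 50.0000·33.7/21.7 = 77.6498
SG_post = 1 + 77.6498/1000

1.0776


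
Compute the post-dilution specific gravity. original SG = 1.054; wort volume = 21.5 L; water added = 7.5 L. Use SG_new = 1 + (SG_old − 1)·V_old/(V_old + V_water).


pts = (1.054 − 1)·1000·21.5/(21.5 + 7.5) = 40.0345
SG_new = 1 + 40.0345/1000

1.0400


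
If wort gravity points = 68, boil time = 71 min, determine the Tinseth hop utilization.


U = 1.65·0.000125^(GP/1000) · (1 − e^(−0.04·t))/4.15
bigness = 1.65·0.000125^(68/1000) = 0.8955
boil_factor = (1 − e^(−0.04·71))/4.15 = 0.2269
U = 0.8955 · 0.2269

0.2032


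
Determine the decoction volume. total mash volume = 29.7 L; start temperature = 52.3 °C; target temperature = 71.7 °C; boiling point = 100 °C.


V_dec = V_total·(T_target − T_start)/(T_boil − T_start)
V_dec = 29.7·(71.7 − 52.3)/(100 − 52.3)

12.0792 L


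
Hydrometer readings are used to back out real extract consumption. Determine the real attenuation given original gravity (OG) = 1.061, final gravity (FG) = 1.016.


AA = (OG−FG)/(OG−1)·100;  RA = AA·0.8192
AA = (1.061 − 1.016)/(1.061 − 1)·100 = 73.7705
RA = 73.7705·0.8192

60.4328 %


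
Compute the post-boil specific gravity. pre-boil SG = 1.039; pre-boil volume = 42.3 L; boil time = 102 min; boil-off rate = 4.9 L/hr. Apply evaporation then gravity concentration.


V_post = V_pre − rate·(t/60);  SG_post = 1 + (SG_pre−1)·V_pre/V_post
V_post = 42.3 − 4.9·(102/60) = 33.9700
SG_post = 1 + (1.039 − 1)·42.3/33.9700

1.0486


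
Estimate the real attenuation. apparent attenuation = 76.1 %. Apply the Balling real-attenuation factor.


RA = AA · 0.8192
RA = 76.1 · 0.8192

62.3411 %


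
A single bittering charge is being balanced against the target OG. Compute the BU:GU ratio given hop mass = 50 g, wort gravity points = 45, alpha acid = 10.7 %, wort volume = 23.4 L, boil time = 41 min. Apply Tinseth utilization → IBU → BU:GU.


U = 1.65·0.000125^(GP/1000)·(1−e^(−0.04t))/4.15;  IBU = (α/100)·m·U·1000/V;  BU:GU = IBU/GP
U = 1.65·0.000125^(45/1000)·(1−e^(−0.04·41))/4.15 = 0.2139
IBU = (10.7/100)·50·0.2139·1000/23.4 = 48.8968
BU:GU = 48.8968/45

1.0866


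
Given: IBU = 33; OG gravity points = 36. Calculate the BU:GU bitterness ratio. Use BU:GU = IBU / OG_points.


BU:GU = 33 / 36

0.9167


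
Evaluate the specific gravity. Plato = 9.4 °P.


SG = 259/(259 − P)
SG = 259/(259 − 9.4)

1.0377


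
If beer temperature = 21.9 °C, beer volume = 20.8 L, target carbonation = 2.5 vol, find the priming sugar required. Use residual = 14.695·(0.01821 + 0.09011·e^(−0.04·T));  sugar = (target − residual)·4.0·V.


residual = 14.695·(0.01821 + 0.09011·e^(−0.04·21.9)) = 0.8190
sugar = (2.5 − 0.8190)·4.0·20.8

139.8560 g


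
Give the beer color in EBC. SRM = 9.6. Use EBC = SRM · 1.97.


EBC = 9.6 · 1.97

18.9120 EBC


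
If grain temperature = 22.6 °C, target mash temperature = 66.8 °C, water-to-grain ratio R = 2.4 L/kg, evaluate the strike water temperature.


T_strike = (0.41/R)·(T_mash − T_grain) + T_mash
T_strike = (0.41/2.4)·(66.8 − 22.6) + 66.8

74.3508 °C


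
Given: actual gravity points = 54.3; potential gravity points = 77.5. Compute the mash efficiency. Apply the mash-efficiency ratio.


efficiency = actual / potential × 100
efficiency = 54.3 / 77.5 × 100

70.0645 %


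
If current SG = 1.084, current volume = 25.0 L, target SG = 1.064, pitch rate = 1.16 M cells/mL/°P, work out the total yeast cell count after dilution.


V_w = V·((SG_c−1)/(SG_t−1)−1);  °P = 259 − 259/SG_t;  cells = rate·(V+V_w)·°P
V_w = 25.0·((1.084−1)/(1.064−1)−1) = 7.8125
V_final = 25.0 + 7.8125 = 32.8125
°P = 259 − 259/1.064 = 15.5789
cells = 1.16·32.8125·15.5789

592.9737 billion cells


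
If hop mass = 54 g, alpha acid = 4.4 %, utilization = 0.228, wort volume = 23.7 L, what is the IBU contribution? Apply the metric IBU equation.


IBU = (α/100)·mass·U·1000 / V
IBU = (4.4/100)·54·0.228·1000 / 23.7

22.8577 IBU


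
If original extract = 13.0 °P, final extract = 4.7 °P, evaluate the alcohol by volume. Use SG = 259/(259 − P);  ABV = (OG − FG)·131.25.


OG = 259/(259 − 13.0) = 1.0528
FG = 259/(259 − 4.7) = 1.0185
ABV = (1.0528 − 1.0185)·131.25

4.5102 % ABV


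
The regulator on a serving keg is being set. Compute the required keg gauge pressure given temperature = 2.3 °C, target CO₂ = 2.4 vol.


psi = vols/(0.01821 + 0.09011·e^(−0.04·T)) − 14.695
psi = 2.4/(0.01821 + 0.09011·e^(−0.04·2.3)) − 14.695

9.2094 psi


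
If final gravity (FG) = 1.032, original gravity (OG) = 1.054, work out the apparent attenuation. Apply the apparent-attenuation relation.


AA = (OG − FG)/(OG − 1) · 100
AA = (1.054 − 1.032)/(1.054 − 1) · 100

40.7407 %


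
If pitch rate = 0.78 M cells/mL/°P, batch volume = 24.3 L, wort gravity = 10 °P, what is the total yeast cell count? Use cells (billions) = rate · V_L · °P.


cells = 0.78 · 24.3 · 10

189.5400 billion cells


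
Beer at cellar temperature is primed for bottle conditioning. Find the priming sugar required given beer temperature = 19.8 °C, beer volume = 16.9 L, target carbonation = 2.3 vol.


residual = 14.695·(0.01821 + 0.09011·e^(−0.04·T));  sugar = (target − residual)·4.0·V
residual = 14.695·(0.01821 + 0.09011·e^(−0.04·19.8)) = 0.8674
sugar = (2.3 − 0.8674)·4.0·16.9

96.8464 g


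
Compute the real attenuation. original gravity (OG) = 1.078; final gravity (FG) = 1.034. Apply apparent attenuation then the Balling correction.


AA = (OG−FG)/(OG−1)·100;  RA = AA·0.8192
AA = (1.078 − 1.034)/(1.078 − 1)·100 = 56.4103
RA = 56.4103·0.8192

46.2113 %


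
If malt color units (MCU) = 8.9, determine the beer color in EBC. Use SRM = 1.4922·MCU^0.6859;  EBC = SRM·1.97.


SRM = 1.4922·8.9^0.6859 = 6.6836
EBC = 6.6836·1.97

13.1668 EBC


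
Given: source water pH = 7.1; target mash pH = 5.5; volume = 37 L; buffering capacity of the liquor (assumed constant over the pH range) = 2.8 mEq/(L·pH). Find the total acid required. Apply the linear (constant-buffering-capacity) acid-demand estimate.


acid = buffering capacity · (pH_source − pH_target) · V
acid = 2.8 · (7.1 − 5.5) · 37

165.7600 mEq


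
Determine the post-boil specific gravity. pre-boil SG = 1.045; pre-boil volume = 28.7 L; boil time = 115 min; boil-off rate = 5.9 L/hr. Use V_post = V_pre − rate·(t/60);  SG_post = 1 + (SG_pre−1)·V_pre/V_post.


V_post = 28.7 − 5.9·(115/60) = 17.3917
SG_post = 1 + (1.045 − 1)·28.7/17.3917

1.0743


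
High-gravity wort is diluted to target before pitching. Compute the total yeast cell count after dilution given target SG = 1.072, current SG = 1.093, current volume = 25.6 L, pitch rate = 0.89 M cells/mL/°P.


V_w = V·((SG_c−1)/(SG_t−1)−1);  °P = 259 − 259/SG_t;  cells = rate·(V+V_w)·°P
V_w = 25.6·((1.093−1)/(1.072−1)−1) = 7.4667
V_final = 25.6 + 7.4667 = 33.0667
°P = 259 − 259/1.072 = 17.3955
cells = 0.89·33.0667·17.3955

511.9386 billion cells


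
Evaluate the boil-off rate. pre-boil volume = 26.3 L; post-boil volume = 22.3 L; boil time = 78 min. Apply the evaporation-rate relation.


rate = (V_pre − V_post) / (t_min/60)
rate = (26.3 − 22.3) / (78/60)

3.0769 L/hr


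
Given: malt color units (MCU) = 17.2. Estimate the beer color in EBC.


SRM = 1.4922·MCU^0.6859;  EBC = SRM·1.97
SRM = 1.4922·17.2^0.6859 = 10.5021
EBC = 10.5021·1.97

20.6891 EBC


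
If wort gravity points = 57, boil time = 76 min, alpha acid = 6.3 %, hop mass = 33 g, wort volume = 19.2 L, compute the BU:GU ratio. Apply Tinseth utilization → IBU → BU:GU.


U = 1.65·0.000125^(GP/1000)·(1−e^(−0.04t))/4.15;  IBU = (α/100)·m·U·1000/V;  BU:GU = IBU/GP
U = 1.65·0.000125^(57/1000)·(1−e^(−0.04·76))/4.15 = 0.2268
IBU = (6.3/100)·33·0.2268·1000/19.2 = 24.5598
BU:GU = 24.5598/57

0.4309


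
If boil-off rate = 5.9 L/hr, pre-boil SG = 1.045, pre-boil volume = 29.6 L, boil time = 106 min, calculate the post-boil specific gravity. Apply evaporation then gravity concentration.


V_post = V_pre − rate·(t/60);  SG_post = 1 + (SG_pre−1)·V_pre/V_post
V_post = 29.6 − 5.9·(106/60) = 19.1767
SG_post = 1 + (1.045 − 1)·29.6/19.1767

1.0695


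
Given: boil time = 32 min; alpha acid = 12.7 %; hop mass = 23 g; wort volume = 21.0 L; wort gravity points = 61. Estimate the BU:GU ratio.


U = 1.65·0.000125^(GP/1000)·(1−e^(−0.04t))/4.15;  IBU = (α/100)·m·U·1000/V;  BU:GU = IBU/GP
U = 1.65·0.000125^(61/1000)·(1−e^(−0.04·32))/4.15 = 0.1659
IBU = (12.7/100)·23·0.1659·1000/21.0 = 23.0767
BU:GU = 23.0767/61

0.3783


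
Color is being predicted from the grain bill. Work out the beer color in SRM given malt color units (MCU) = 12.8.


SRM = 1.4922 · MCU^0.6859
SRM = 1.4922 · 12.8^0.6859

8.5756 SRM


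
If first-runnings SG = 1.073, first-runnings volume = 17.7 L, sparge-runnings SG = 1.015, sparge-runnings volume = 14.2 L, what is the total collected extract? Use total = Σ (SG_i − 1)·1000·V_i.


first = (1.073 − 1)·1000·17.7 = 1292.1000
sparge = (1.015 − 1)·1000·14.2 = 213.0000
total = 1292.1000 + 213.0000

1505.1000 gravity·L


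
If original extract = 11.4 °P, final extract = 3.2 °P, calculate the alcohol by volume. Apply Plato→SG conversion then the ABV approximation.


SG = 259/(259 − P);  ABV = (OG − FG)·131.25
OG = 259/(259 − 11.4) = 1.0460
FG = 259/(259 − 3.2) = 1.0125
ABV = (1.0460 − 1.0125)·131.25

4.4011 % ABV


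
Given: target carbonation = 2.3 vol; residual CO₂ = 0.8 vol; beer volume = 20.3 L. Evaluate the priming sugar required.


sugar = (target − residual)·4.0·V
sugar = (2.3 − 0.8)·4.0·20.3

121.8000 g


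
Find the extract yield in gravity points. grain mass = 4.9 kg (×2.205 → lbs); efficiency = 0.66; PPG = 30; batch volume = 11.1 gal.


points = lbs × PPG × eff / vol
lbs = 4.9 × 2.205 = 10.8045
points = 10.8045 × 30 × 0.66 / 11.1

19.2729 points


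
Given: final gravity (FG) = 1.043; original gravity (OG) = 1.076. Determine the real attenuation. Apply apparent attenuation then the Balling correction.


AA = (OG−FG)/(OG−1)·100;  RA = AA·0.8192
AA = (1.076 − 1.043)/(1.076 − 1)·100 = 43.4211
RA = 43.4211·0.8192

35.5705 %


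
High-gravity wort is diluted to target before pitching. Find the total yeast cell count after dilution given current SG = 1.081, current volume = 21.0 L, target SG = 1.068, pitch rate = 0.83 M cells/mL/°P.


V_w = V·((SG_c−1)/(SG_t−1)−1);  °P = 259 − 259/SG_t;  cells = rate·(V+V_w)·°P
V_w = 21.0·((1.081−1)/(1.068−1)−1) = 4.0147
V_final = 21.0 + 4.0147 = 25.0147
°P = 259 − 259/1.068 = 16.4906
cells = 0.83·25.0147·16.4906

342.3820 billion cells


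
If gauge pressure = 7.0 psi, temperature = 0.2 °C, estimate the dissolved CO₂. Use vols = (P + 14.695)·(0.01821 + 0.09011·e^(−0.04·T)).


vols = (7.0 + 14.695)·(0.01821 + 0.09011·e^(−0.04·0.2))

2.3344 volumes


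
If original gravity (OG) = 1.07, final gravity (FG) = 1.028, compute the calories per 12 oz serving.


ABW = (OG−FG)·131.25·0.79/FG;  °P = 259 − 259/SG (for OG→OE and FG→AE);  RE = 0.1808·OE + 0.8192·AE;  Cal = (6.9·ABW + 4·(RE−0.1))·FG·3.55
ABW = (1.07 − 1.028)·131.25·0.79/1.028 = 4.2363
OE = 259 − 259/1.07 = 16.9439 °P
AE = 259 − 259/1.028 = 7.0545 °P
RE = 0.1808·16.9439 + 0.8192·7.0545 = 8.8425 °P
Cal = (6.9·4.2363 + 4·(8.8425−0.1))·1.028·3.55

234.2920 kcal


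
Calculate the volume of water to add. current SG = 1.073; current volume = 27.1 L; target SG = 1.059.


V_water = V·((SG_curr − 1)/(SG_target − 1) − 1)
V_water = 27.1·((1.073 − 1)/(1.059 − 1) − 1)

6.4305 L


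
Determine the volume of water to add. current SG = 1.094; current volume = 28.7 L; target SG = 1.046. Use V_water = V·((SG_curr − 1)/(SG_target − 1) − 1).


V_water = 28.7·((1.094 − 1)/(1.046 − 1) − 1)

29.9478 L


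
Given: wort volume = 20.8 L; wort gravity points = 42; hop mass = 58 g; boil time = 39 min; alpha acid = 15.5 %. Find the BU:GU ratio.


U = 1.65·0.000125^(GP/1000)·(1−e^(−0.04t))/4.15;  IBU = (α/100)·m·U·1000/V;  BU:GU = IBU/GP
U = 1.65·0.000125^(42/1000)·(1−e^(−0.04·39))/4.15 = 0.2153
IBU = (15.5/100)·58·0.2153·1000/20.8 = 93.0582
BU:GU = 93.0582/42

2.2157


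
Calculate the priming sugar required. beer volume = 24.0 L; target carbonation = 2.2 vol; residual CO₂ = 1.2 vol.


sugar = (target − residual)·4.0·V
sugar = (2.2 − 1.2)·4.0·24.0

96.0000 g


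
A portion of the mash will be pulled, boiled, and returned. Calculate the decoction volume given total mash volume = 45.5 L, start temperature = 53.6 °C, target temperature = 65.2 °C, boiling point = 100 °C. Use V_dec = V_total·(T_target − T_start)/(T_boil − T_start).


V_dec = 45.5·(65.2 − 53.6)/(100 − 53.6)

11.3750 L


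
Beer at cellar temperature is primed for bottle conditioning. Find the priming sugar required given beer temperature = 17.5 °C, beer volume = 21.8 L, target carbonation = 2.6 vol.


residual = 14.695·(0.01821 + 0.09011·e^(−0.04·T));  sugar = (target − residual)·4.0·V
residual = 14.695·(0.01821 + 0.09011·e^(−0.04·17.5)) = 0.9252
sugar = (2.6 − 0.9252)·4.0·21.8

146.0463 g


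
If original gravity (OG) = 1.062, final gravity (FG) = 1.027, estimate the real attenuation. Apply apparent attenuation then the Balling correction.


AA = (OG−FG)/(OG−1)·100;  RA = AA·0.8192
AA = (1.062 − 1.027)/(1.062 − 1)·100 = 56.4516
RA = 56.4516·0.8192

46.2452 %


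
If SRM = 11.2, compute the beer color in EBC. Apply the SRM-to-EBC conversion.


EBC = SRM · 1.97
EBC = 11.2 · 1.97

22.0640 EBC


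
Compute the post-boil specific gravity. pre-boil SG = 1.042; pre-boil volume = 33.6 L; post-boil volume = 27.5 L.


SG_post = 1 + (SG_pre − 1)·V_pre/V_post
pts_pre = (1.042 − 1)·1000 = 42.0000
pts_post = 42.0000·33.6/27.5 = 51.3164
SG_post = 1 + 51.3164/1000

1.0513


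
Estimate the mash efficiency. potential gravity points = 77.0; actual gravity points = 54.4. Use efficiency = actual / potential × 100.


efficiency = 54.4 / 77.0 × 100

70.6494 %


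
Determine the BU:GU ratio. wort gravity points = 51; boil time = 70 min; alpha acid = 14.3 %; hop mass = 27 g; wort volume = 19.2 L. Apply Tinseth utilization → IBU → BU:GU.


U = 1.65·0.000125^(GP/1000)·(1−e^(−0.04t))/4.15;  IBU = (α/100)·m·U·1000/V;  BU:GU = IBU/GP
U = 1.65·0.000125^(51/1000)·(1−e^(−0.04·70))/4.15 = 0.2361
IBU = (14.3/100)·27·0.2361·1000/19.2 = 47.4821
BU:GU = 47.4821/51

0.9310


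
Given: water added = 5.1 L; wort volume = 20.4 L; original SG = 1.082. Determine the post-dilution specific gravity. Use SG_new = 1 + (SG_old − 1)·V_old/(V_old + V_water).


pts = (1.082 − 1)·1000·20.4/(20.4 + 5.1) = 65.6000
SG_new = 1 + 65.6000/1000

1.0656


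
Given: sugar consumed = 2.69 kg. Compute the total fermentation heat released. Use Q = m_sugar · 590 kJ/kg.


Q = 2.69 · 590

1587.1000 kJ


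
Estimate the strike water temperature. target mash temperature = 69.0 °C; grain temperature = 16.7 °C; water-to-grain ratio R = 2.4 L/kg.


T_strike = (0.41/R)·(T_mash − T_grain) + T_mash
T_strike = (0.41/2.4)·(69.0 − 16.7) + 69.0

77.9346 °C


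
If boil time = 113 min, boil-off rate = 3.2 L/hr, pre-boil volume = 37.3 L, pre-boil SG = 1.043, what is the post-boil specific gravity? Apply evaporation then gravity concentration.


V_post = V_pre − rate·(t/60);  SG_post = 1 + (SG_pre−1)·V_pre/V_post
V_post = 37.3 − 3.2·(113/60) = 31.2733
SG_post = 1 + (1.043 − 1)·37.3/31.2733

1.0513


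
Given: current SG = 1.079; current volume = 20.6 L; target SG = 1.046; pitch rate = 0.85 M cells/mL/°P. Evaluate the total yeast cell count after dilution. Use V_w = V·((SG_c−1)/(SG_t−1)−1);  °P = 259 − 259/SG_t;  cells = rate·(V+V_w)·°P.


V_w = 20.6·((1.079−1)/(1.046−1)−1) = 14.7783
V_final = 20.6 + 14.7783 = 35.3783
°P = 259 − 259/1.046 = 11.3901
cells = 0.85·35.3783·11.3901

342.5164 billion cells


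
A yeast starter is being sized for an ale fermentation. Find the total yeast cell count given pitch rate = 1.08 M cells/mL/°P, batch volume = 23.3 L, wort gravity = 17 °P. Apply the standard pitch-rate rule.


cells (billions) = rate · V_L · °P
cells = 1.08 · 23.3 · 17

427.7880 billion cells


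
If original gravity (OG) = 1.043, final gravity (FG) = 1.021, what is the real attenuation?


AA = (OG−FG)/(OG−1)·100;  RA = AA·0.8192
AA = (1.043 − 1.021)/(1.043 − 1)·100 = 51.1628
RA = 51.1628·0.8192

41.9126 %


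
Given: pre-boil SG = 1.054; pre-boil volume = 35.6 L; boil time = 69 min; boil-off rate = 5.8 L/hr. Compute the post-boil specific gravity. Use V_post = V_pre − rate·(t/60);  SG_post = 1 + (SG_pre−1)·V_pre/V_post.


V_post = 35.6 − 5.8·(69/60) = 28.9300
SG_post = 1 + (1.054 − 1)·35.6/28.9300

1.0665


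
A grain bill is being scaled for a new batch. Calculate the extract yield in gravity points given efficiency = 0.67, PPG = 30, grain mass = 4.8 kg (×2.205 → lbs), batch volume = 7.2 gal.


points = lbs × PPG × eff / vol
lbs = 4.8 × 2.205 = 10.5840
points = 10.5840 × 30 × 0.67 / 7.2

29.5470 points


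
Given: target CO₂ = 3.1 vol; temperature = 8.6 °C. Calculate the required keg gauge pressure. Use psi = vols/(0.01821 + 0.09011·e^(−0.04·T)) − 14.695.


psi = 3.1/(0.01821 + 0.09011·e^(−0.04·8.6)) − 14.695

23.0677 psi


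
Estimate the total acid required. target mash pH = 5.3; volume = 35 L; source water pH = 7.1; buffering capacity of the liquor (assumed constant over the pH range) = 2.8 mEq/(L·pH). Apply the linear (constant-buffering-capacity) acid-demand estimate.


acid = buffering capacity · (pH_source − pH_target) · V
acid = 2.8 · (7.1 − 5.3) · 35

176.4000 mEq


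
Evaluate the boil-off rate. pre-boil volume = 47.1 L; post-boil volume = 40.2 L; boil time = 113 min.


rate = (V_pre − V_post) / (t_min/60)
rate = (47.1 − 40.2) / (113/60)

3.6637 L/hr


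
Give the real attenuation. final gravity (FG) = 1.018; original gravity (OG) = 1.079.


AA = (OG−FG)/(OG−1)·100;  RA = AA·0.8192
AA = (1.079 − 1.018)/(1.079 − 1)·100 = 77.2152
RA = 77.2152·0.8192

63.2547 %


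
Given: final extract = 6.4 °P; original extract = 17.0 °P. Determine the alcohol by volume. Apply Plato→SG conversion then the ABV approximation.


SG = 259/(259 − P);  ABV = (OG − FG)·131.25
OG = 259/(259 − 17.0) = 1.0702
FG = 259/(259 − 6.4) = 1.0253
ABV = (1.0702 − 1.0253)·131.25

5.8946 % ABV


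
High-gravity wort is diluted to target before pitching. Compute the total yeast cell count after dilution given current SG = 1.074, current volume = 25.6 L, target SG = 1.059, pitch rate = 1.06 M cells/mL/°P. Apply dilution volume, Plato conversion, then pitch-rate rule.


V_w = V·((SG_c−1)/(SG_t−1)−1);  °P = 259 − 259/SG_t;  cells = rate·(V+V_w)·°P
V_w = 25.6·((1.074−1)/(1.059−1)−1) = 6.5085
V_final = 25.6 + 6.5085 = 32.1085
°P = 259 − 259/1.059 = 14.4297
cells = 1.06·32.1085·14.4297

491.1129 billion cells


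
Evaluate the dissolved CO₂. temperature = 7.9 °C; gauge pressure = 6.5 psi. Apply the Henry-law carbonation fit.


vols = (P + 14.695)·(0.01821 + 0.09011·e^(−0.04·T))
vols = (6.5 + 14.695)·(0.01821 + 0.09011·e^(−0.04·7.9))

1.7784 volumes


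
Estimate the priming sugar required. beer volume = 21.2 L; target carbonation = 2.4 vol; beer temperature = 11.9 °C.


residual = 14.695·(0.01821 + 0.09011·e^(−0.04·T));  sugar = (target − residual)·4.0·V
residual = 14.695·(0.01821 + 0.09011·e^(−0.04·11.9)) = 1.0903
sugar = (2.4 − 1.0903)·4.0·21.2

111.0666 g


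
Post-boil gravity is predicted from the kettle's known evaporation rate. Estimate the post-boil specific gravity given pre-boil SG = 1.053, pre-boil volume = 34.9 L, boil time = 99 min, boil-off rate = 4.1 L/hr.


V_post = V_pre − rate·(t/60);  SG_post = 1 + (SG_pre−1)·V_pre/V_post
V_post = 34.9 − 4.1·(99/60) = 28.1350
SG_post = 1 + (1.053 − 1)·34.9/28.1350

1.0657


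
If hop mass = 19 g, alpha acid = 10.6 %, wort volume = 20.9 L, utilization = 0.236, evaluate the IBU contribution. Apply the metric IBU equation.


IBU = (α/100)·mass·U·1000 / V
IBU = (10.6/100)·19·0.236·1000 / 20.9

22.7418 IBU


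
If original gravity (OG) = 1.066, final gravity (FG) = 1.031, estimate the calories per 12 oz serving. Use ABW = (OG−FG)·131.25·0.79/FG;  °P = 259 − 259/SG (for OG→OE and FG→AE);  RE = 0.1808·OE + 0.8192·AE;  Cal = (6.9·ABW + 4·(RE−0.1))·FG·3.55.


ABW = (1.066 − 1.031)·131.25·0.79/1.031 = 3.5199
OE = 259 − 259/1.066 = 16.0356 °P
AE = 259 − 259/1.031 = 7.7876 °P
RE = 0.1808·16.0356 + 0.8192·7.7876 = 9.2788 °P
Cal = (6.9·3.5199 + 4·(9.2788−0.1))·1.031·3.55

223.2739 kcal


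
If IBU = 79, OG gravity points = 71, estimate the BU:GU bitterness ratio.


BU:GU = IBU / OG_points
BU:GU = 79 / 71

1.1127


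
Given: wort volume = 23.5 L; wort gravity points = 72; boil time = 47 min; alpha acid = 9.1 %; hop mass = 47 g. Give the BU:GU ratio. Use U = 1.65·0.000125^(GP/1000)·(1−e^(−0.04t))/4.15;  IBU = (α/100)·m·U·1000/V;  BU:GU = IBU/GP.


U = 1.65·0.000125^(72/1000)·(1−e^(−0.04·47))/4.15 = 0.1764
IBU = (9.1/100)·47·0.1764·1000/23.5 = 32.1054
BU:GU = 32.1054/72

0.4459


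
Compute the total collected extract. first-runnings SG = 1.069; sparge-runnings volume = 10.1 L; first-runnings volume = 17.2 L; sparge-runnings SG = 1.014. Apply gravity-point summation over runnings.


total = Σ (SG_i − 1)·1000·V_i
first = (1.069 − 1)·1000·17.2 = 1186.8000
sparge = (1.014 − 1)·1000·10.1 = 141.4000
total = 1186.8000 + 141.4000

1328.2000 gravity·L


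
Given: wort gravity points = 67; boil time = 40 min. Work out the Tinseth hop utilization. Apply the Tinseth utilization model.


U = 1.65·0.000125^(GP/1000) · (1 − e^(−0.04·t))/4.15
bigness = 1.65·0.000125^(67/1000) = 0.9036
boil_factor = (1 − e^(−0.04·40))/4.15 = 0.1923
U = 0.9036 · 0.1923

0.1738


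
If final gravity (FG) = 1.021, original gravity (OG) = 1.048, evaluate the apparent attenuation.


AA = (OG − FG)/(OG − 1) · 100
AA = (1.048 − 1.021)/(1.048 − 1) · 100

56.2500 %


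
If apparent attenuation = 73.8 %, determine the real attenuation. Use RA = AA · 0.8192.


RA = 73.8 · 0.8192

60.4570 %


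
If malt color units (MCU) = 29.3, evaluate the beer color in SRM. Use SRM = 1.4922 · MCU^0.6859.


SRM = 1.4922 · 29.3^0.6859

15.1339 SRM


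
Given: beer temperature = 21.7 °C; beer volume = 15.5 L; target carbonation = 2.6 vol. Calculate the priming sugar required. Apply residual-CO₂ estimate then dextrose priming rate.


residual = 14.695·(0.01821 + 0.09011·e^(−0.04·T));  sugar = (target − residual)·4.0·V
residual = 14.695·(0.01821 + 0.09011·e^(−0.04·21.7)) = 0.8235
sugar = (2.6 − 0.8235)·4.0·15.5

110.1450 g


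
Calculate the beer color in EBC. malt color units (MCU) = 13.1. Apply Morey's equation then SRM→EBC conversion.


SRM = 1.4922·MCU^0.6859;  EBC = SRM·1.97
SRM = 1.4922·13.1^0.6859 = 8.7129
EBC = 8.7129·1.97

17.1644 EBC


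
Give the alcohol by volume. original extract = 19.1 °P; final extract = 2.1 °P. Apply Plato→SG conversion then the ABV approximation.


SG = 259/(259 − P);  ABV = (OG − FG)·131.25
OG = 259/(259 − 19.1) = 1.0796
FG = 259/(259 − 2.1) = 1.0082
ABV = (1.0796 − 1.0082)·131.25

9.3768 % ABV


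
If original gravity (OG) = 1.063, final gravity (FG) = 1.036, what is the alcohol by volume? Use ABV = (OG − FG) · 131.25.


ABV = (1.063 − 1.036) · 131.25

3.5437 % ABV


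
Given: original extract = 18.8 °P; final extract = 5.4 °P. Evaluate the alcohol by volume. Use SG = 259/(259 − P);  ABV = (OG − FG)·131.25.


OG = 259/(259 − 18.8) = 1.0783
FG = 259/(259 − 5.4) = 1.0213
ABV = (1.0783 − 1.0213)·131.25

7.4779 % ABV


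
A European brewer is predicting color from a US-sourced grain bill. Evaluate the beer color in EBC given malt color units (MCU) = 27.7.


SRM = 1.4922·MCU^0.6859;  EBC = SRM·1.97
SRM = 1.4922·27.7^0.6859 = 14.5621
EBC = 14.5621·1.97

28.6873 EBC


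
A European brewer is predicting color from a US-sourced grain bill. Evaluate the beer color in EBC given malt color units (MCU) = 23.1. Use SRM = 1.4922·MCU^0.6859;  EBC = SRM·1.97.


SRM = 1.4922·23.1^0.6859 = 12.8567
EBC = 12.8567·1.97

25.3276 EBC


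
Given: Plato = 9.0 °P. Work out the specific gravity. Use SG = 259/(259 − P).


SG = 259/(259 − 9.0)

1.0360


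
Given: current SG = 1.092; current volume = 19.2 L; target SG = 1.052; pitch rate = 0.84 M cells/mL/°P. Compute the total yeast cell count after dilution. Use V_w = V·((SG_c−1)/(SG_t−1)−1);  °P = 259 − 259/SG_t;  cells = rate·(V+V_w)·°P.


V_w = 19.2·((1.092−1)/(1.052−1)−1) = 14.7692
V_final = 19.2 + 14.7692 = 33.9692
°P = 259 − 259/1.052 = 12.8023
cells = 0.84·33.9692·12.8023

365.3023 billion cells


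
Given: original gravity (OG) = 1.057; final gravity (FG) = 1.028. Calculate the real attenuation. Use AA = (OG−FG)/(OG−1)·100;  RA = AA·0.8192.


AA = (1.057 − 1.028)/(1.057 − 1)·100 = 50.8772
RA = 50.8772·0.8192

41.6786 %


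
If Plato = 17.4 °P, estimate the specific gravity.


SG = 259/(259 − P)
SG = 259/(259 − 17.4)

1.0720


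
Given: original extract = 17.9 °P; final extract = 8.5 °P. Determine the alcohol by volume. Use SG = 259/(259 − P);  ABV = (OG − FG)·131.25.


OG = 259/(259 − 17.9) = 1.0742
FG = 259/(259 − 8.5) = 1.0339
ABV = (1.0742 − 1.0339)·131.25

5.2908 % ABV


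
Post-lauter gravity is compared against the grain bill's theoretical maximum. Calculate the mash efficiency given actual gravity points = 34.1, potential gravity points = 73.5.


efficiency = actual / potential × 100
efficiency = 34.1 / 73.5 × 100

46.3946 %


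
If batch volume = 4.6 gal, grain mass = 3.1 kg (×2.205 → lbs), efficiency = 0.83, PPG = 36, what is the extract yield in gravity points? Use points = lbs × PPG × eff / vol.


lbs = 3.1 × 2.205 = 6.8355
points = 6.8355 × 36 × 0.83 / 4.6

44.4010 points


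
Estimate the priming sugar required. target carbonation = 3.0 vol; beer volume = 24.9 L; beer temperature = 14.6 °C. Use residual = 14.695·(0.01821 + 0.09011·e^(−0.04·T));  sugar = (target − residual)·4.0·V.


residual = 14.695·(0.01821 + 0.09011·e^(−0.04·14.6)) = 1.0060
sugar = (3.0 − 1.0060)·4.0·24.9

198.5989 g


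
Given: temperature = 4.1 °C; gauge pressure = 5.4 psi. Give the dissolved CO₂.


vols = (P + 14.695)·(0.01821 + 0.09011·e^(−0.04·T))
vols = (5.4 + 14.695)·(0.01821 + 0.09011·e^(−0.04·4.1))

1.9028 volumes


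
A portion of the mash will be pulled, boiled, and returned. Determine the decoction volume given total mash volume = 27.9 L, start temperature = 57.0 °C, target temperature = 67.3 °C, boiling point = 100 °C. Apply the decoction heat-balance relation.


V_dec = V_total·(T_target − T_start)/(T_boil − T_start)
V_dec = 27.9·(67.3 − 57.0)/(100 − 57.0)

6.6830 L


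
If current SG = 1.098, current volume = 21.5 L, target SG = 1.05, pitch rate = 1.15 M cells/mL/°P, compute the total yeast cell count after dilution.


V_w = V·((SG_c−1)/(SG_t−1)−1);  °P = 259 − 259/SG_t;  cells = rate·(V+V_w)·°P
V_w = 21.5·((1.098−1)/(1.05−1)−1) = 20.6400
V_final = 21.5 + 20.6400 = 42.1400
°P = 259 − 259/1.05 = 12.3333
cells = 1.15·42.1400·12.3333

597.6857 billion cells


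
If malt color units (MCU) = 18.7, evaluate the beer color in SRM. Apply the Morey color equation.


SRM = 1.4922 · MCU^0.6859
SRM = 1.4922 · 18.7^0.6859

11.1220 SRM


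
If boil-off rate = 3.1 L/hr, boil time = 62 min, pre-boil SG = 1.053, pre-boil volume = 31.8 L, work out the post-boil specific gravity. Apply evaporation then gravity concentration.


V_post = V_pre − rate·(t/60);  SG_post = 1 + (SG_pre−1)·V_pre/V_post
V_post = 31.8 − 3.1·(62/60) = 28.5967
SG_post = 1 + (1.053 − 1)·31.8/28.5967

1.0589


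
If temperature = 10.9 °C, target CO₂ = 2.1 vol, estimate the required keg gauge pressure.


psi = vols/(0.01821 + 0.09011·e^(−0.04·T)) − 14.695
psi = 2.1/(0.01821 + 0.09011·e^(−0.04·10.9)) − 14.695

12.7643 psi


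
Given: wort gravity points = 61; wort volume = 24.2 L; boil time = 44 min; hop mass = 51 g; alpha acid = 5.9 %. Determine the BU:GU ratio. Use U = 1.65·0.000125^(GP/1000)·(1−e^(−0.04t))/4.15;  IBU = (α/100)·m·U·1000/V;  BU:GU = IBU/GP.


U = 1.65·0.000125^(61/1000)·(1−e^(−0.04·44))/4.15 = 0.1903
IBU = (5.9/100)·51·0.1903·1000/24.2 = 23.6571
BU:GU = 23.6571/61

0.3878


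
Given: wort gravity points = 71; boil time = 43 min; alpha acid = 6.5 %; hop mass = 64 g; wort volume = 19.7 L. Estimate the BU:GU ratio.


U = 1.65·0.000125^(GP/1000)·(1−e^(−0.04t))/4.15;  IBU = (α/100)·m·U·1000/V;  BU:GU = IBU/GP
U = 1.65·0.000125^(71/1000)·(1−e^(−0.04·43))/4.15 = 0.1724
IBU = (6.5/100)·64·0.1724·1000/19.7 = 36.4126
BU:GU = 36.4126/71

0.5129


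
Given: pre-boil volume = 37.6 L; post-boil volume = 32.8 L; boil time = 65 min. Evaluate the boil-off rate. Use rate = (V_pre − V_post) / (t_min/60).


rate = (37.6 − 32.8) / (65/60)

4.4308 L/hr


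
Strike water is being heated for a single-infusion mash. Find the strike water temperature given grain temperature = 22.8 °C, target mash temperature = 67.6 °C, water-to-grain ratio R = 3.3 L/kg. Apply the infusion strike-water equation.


T_strike = (0.41/R)·(T_mash − T_grain) + T_mash
T_strike = (0.41/3.3)·(67.6 − 22.8) + 67.6

73.1661 °C


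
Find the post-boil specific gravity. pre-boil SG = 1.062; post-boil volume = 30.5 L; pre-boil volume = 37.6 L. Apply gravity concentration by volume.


SG_post = 1 + (SG_pre − 1)·V_pre/V_post
pts_pre = (1.062 − 1)·1000 = 62.0000
pts_post = 62.0000·37.6/30.5 = 76.4328
SG_post = 1 + 76.4328/1000

1.0764


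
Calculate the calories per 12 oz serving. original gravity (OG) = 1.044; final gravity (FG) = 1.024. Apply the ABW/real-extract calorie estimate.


ABW = (OG−FG)·131.25·0.79/FG;  °P = 259 − 259/SG (for OG→OE and FG→AE);  RE = 0.1808·OE + 0.8192·AE;  Cal = (6.9·ABW + 4·(RE−0.1))·FG·3.55
ABW = (1.044 − 1.024)·131.25·0.79/1.024 = 2.0251
OE = 259 − 259/1.044 = 10.9157 °P
AE = 259 − 259/1.024 = 6.0703 °P
RE = 0.1808·10.9157 + 0.8192·6.0703 = 6.9464 °P
Cal = (6.9·2.0251 + 4·(6.9464−0.1))·1.024·3.55

150.3481 kcal


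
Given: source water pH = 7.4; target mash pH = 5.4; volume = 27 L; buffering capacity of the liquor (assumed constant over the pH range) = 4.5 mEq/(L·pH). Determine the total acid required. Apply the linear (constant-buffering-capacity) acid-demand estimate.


acid = buffering capacity · (pH_source − pH_target) · V
acid = 4.5 · (7.4 − 5.4) · 27

243.0000 mEq


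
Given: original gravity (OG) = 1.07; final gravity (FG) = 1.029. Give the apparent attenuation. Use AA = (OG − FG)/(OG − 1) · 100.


AA = (1.07 − 1.029)/(1.07 − 1) · 100

58.5714 %


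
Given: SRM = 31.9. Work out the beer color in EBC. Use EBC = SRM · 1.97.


EBC = 31.9 · 1.97

62.8430 EBC


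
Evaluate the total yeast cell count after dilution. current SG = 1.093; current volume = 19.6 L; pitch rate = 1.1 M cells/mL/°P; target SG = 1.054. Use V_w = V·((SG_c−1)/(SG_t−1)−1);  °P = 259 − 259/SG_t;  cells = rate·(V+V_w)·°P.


V_w = 19.6·((1.093−1)/(1.054−1)−1) = 14.1556
V_final = 19.6 + 14.1556 = 33.7556
°P = 259 − 259/1.054 = 13.2694
cells = 1.1·33.7556·13.2694

492.7094 billion cells


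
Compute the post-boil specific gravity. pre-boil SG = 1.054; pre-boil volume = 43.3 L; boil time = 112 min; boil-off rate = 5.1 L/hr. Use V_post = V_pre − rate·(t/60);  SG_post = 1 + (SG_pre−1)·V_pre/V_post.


V_post = 43.3 − 5.1·(112/60) = 33.7800
SG_post = 1 + (1.054 − 1)·43.3/33.7800

1.0692


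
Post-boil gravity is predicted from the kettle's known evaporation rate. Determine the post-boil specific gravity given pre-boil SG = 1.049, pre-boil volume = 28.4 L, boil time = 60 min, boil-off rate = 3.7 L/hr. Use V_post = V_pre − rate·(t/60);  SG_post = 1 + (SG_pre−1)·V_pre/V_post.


V_post = 28.4 − 3.7·(60/60) = 24.7000
SG_post = 1 + (1.049 − 1)·28.4/24.7000

1.0563


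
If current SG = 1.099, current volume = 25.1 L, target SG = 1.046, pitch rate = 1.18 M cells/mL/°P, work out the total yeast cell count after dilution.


V_w = V·((SG_c−1)/(SG_t−1)−1);  °P = 259 − 259/SG_t;  cells = rate·(V+V_w)·°P
V_w = 25.1·((1.099−1)/(1.046−1)−1) = 28.9196
V_final = 25.1 + 28.9196 = 54.0196
°P = 259 − 259/1.046 = 11.3901
cells = 1.18·54.0196·11.3901

726.0374 billion cells


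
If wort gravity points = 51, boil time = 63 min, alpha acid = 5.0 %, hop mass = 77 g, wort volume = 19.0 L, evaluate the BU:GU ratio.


U = 1.65·0.000125^(GP/1000)·(1−e^(−0.04t))/4.15;  IBU = (α/100)·m·U·1000/V;  BU:GU = IBU/GP
U = 1.65·0.000125^(51/1000)·(1−e^(−0.04·63))/4.15 = 0.2312
IBU = (5.0/100)·77·0.2312·1000/19.0 = 46.8442
BU:GU = 46.8442/51

0.9185


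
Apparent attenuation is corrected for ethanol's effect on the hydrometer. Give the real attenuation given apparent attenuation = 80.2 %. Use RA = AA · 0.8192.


RA = 80.2 · 0.8192

65.6998 %
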